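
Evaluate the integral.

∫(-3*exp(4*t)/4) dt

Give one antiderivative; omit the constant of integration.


Answer: -3*exp(4*t)/16.


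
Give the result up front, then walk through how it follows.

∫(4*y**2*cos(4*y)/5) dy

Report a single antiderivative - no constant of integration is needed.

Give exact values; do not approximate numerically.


The answer is y**2*sin(4*y)/5 + y*cos(4*y)/10 - sin(4*y)/40.
Step 1. Integrate ∫(4*y**2*cos(4*y)/5) dy by parts with u = y**2, dv = (4*cos(4*y)/5) dy, so v = sin(4*y)/5: now y**2*sin(4*y)/5 + ∫(-2*y*sin(4*y)/5) dy.
Step 2. Integrate ∫(-2*y*sin(4*y)/5) dy by parts with u = y, dv = (-2*sin(4*y)/5) dy, so v = cos(4*y)/10: now y**2*sin(4*y)/5 + y*cos(4*y)/10 + ∫(-cos(4*y)/10) dy.
Step 3. Evaluate the standard form: now y**2*sin(4*y)/5 + y*cos(4*y)/10 - sin(4*y)/40.
Answer: y**2*sin(4*y)/5 + y*cos(4*y)/10 - sin(4*y)/40.


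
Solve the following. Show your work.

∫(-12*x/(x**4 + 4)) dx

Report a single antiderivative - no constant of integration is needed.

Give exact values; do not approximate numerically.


Step 1. Substitute u = x**2, turning ∫(-12*x/(x**4 + 4)) dx into ∫(-6/(u**2 + 4)) du: now ∫(-6/(u**2 + 4)) du.
Step 2. Evaluate the standard form: now -3*atan(u/2).
Step 3. Substitute back u = x**2: now -3*atan(x**2/2).
Answer: -3*atan(x**2/2).


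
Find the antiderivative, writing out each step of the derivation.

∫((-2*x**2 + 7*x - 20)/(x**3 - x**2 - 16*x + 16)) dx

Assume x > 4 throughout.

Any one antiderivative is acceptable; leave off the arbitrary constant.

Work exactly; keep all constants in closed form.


Step 1. Decompose ∫((-2*x**2 + 7*x - 20)/(x**3 - x**2 - 16*x + 16)) dx by partial fractions, (-2*x**2 + 7*x - 20)/(x**3 - x**2 - 16*x + 16) = -2/(x + 4) + 1/(x - 1) - 1/(x - 4): now ∫(-1/(x - 4)) dx + ∫(1/(x - 1)) dx + ∫(-2/(x + 4)) dx.
Step 2. Evaluate the standard form [assuming x > 1]: now log(x - 1) + ∫(-1/(x - 4)) dx + ∫(-2/(x + 4)) dx.
Step 3. Evaluate the standard form [assuming x > -4]: now log(x - 1) - 2*log(x + 4) + ∫(-1/(x - 4)) dx.
Step 4. Evaluate the standard form [assuming x > 4]: now -log(x - 4) + log(x - 1) - 2*log(x + 4).
Answer: -log(x - 4) + log(x - 1) - 2*log(x + 4).


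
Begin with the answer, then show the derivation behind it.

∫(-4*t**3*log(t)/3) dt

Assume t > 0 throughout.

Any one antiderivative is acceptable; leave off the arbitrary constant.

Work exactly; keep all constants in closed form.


The answer is -t**4*log(t)/3 + t**4/12.
Step 1. Integrate ∫(-4*t**3*log(t)/3) dt by parts with u = log(t), dv = (-4*t**3/3) dt, so v = -t**4/3 [assuming t > 0]: now -t**4*log(t)/3 + ∫(t**3/3) dt.
Step 2. Evaluate the standard form: now -t**4*log(t)/3 + t**4/12.
Answer: -t**4*log(t)/3 + t**4/12.


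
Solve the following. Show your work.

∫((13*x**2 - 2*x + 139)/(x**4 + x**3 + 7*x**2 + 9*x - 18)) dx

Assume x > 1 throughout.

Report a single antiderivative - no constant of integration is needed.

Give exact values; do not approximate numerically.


Step 1. Decompose ∫((13*x**2 - 2*x + 139)/(x**4 + x**3 + 7*x**2 + 9*x - 18)) dx by partial fractions, (13*x**2 - 2*x + 139)/(x**4 + x**3 + 7*x**2 + 9*x - 18) = -2/(x**2 + 9) - 5/(x + 2) + 5/(x - 1): now ∫(5/(x - 1)) dx + ∫(-5/(x + 2)) dx + ∫(-2/(x**2 + 9)) dx.
Step 2. Evaluate the standard form [assuming x > 1]: now 5*log(x - 1) + ∫(-5/(x + 2)) dx + ∫(-2/(x**2 + 9)) dx.
Step 3. Evaluate the standard form [assuming x > -2]: now 5*log(x - 1) - 5*log(x + 2) + ∫(-2/(x**2 + 9)) dx.
Step 4. Evaluate the standard form: now 5*log(x - 1) - 5*log(x + 2) - 2*atan(x/3)/3.
Answer: 5*log(x - 1) - 5*log(x + 2) - 2*atan(x/3)/3.


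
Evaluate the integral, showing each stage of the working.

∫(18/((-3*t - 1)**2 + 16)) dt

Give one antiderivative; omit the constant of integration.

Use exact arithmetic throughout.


Step 1. Substitute u = -3*t - 1, turning ∫(18/((-3*t - 1)**2 + 16)) dt into ∫(-6/(u**2 + 16)) du: now ∫(-6/(u**2 + 16)) du.
Step 2. Evaluate the standard form: now -3*atan(u/4)/2.
Step 3. Substitute back u = -3*t - 1: now 3*atan(3*t/4 + 1/4)/2.
Answer: 3*atan(3*t/4 + 1/4)/2.


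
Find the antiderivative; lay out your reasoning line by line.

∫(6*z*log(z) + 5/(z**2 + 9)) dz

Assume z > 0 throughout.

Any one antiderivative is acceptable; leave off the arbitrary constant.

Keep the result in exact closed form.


Step 1. Rewrite: now ∫(6*z*log(z)) dz + ∫(5/(z**2 + 9)) dz.
Step 2. Integrate ∫(6*z*log(z)) dz by parts with u = log(z), dv = (6*z) dz, so v = 3*z**2 [assuming z > 0]: now 3*z**2*log(z) + ∫(-3*z) dz + ∫(5/(z**2 + 9)) dz.
Step 3. Evaluate the standard form: now 3*z**2*log(z) - 3*z**2/2 + ∫(5/(z**2 + 9)) dz.
Step 4. Evaluate the standard form: now 3*z**2*log(z) - 3*z**2/2 + 5*atan(z/3)/3.
Answer: 3*z**2*log(z) - 3*z**2/2 + 5*atan(z/3)/3.


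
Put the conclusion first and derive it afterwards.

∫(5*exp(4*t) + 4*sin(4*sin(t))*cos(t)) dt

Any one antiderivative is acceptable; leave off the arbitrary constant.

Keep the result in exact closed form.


The answer is 5*exp(4*t)/4 - cos(4*sin(t)).
Step 1. Rewrite: now ∫(4*sin(4*sin(t))*cos(t)) dt + ∫(5*exp(4*t)) dt.
Step 2. Evaluate the standard form: now 5*exp(4*t)/4 + ∫(4*sin(4*sin(t))*cos(t)) dt.
Step 3. Substitute u = sin(t), turning ∫(4*sin(4*sin(t))*cos(t)) dt into ∫(4*sin(4*u)) du: now 5*exp(4*t)/4 + ∫(4*sin(4*u)) du.
Step 4. Evaluate the standard form: now 5*exp(4*t)/4 - cos(4*u).
Step 5. Substitute back u = sin(t): now 5*exp(4*t)/4 - cos(4*sin(t)).
Answer: 5*exp(4*t)/4 - cos(4*sin(t)).


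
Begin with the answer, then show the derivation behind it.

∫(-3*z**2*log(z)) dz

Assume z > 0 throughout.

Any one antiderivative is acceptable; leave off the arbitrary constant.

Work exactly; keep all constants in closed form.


The answer is -z**3*log(z) + z**3/3.
Step 1. Integrate ∫(-3*z**2*log(z)) dz by parts with u = log(z), dv = (-3*z**2) dz, so v = -z**3 [assuming z > 0]: now -z**3*log(z) + ∫(z**2) dz.
Step 2. Evaluate the standard form: now -z**3*log(z) + z**3/3.
Answer: -z**3*log(z) + z**3/3.


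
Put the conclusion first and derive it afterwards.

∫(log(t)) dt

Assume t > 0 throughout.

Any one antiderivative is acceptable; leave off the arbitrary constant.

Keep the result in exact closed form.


The answer is t*log(t) - t.
Step 1. Integrate ∫(log(t)) dt by parts with u = log(t), dv = (1) dt, so v = t [assuming t > 0]: now t*log(t) + ∫(-1) dt.
Step 2. Evaluate the standard form: now t*log(t) - t.
Answer: t*log(t) - t.


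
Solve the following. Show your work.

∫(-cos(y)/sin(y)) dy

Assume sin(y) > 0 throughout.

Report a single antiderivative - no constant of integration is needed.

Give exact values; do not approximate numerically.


Step 1. Substitute u = sin(y), turning ∫(-cos(y)/sin(y)) dy into ∫(-1/u) du: now ∫(-1/u) du.
Step 2. Evaluate the standard form [assuming u > 0]: now -log(u).
Step 3. Substitute back u = sin(y): now -log(sin(y)).
Answer: -log(sin(y)).


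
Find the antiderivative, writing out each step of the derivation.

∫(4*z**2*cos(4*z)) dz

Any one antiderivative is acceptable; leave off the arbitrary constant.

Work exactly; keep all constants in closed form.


Step 1. Integrate ∫(4*z**2*cos(4*z)) dz by parts with u = z**2, dv = (4*cos(4*z)) dz, so v = sin(4*z): now z**2*sin(4*z) + ∫(-2*z*sin(4*z)) dz.
Step 2. Integrate ∫(-2*z*sin(4*z)) dz by parts with u = z, dv = (-2*sin(4*z)) dz, so v = cos(4*z)/2: now z**2*sin(4*z) + z*cos(4*z)/2 + ∫(-cos(4*z)/2) dz.
Step 3. Evaluate the standard form: now z**2*sin(4*z) + z*cos(4*z)/2 - sin(4*z)/8.
Answer: z**2*sin(4*z) + z*cos(4*z)/2 - sin(4*z)/8.


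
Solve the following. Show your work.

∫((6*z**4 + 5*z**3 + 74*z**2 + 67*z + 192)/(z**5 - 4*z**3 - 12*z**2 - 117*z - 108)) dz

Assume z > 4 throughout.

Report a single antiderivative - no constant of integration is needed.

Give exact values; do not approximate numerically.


Step 1. Decompose ∫((6*z**4 + 5*z**3 + 74*z**2 + 67*z + 192)/(z**5 - 4*z**3 - 12*z**2 - 117*z - 108)) dz by partial fractions, (6*z**4 + 5*z**3 + 74*z**2 + 67*z + 192)/(z**5 - 4*z**3 - 12*z**2 - 117*z - 108) = -1/(z**2 + 9) + 4/(z + 3) - 2/(z + 1) + 4/(z - 4): now ∫(4/(z - 4)) dz + ∫(-2/(z + 1)) dz + ∫(4/(z + 3)) dz + ∫(-1/(z**2 + 9)) dz.
Step 2. Evaluate the standard form [assuming z > 4]: now 4*log(z - 4) + ∫(-2/(z + 1)) dz + ∫(4/(z + 3)) dz + ∫(-1/(z**2 + 9)) dz.
Step 3. Evaluate the standard form [assuming z > -3]: now 4*log(z - 4) + 4*log(z + 3) + ∫(-2/(z + 1)) dz + ∫(-1/(z**2 + 9)) dz.
Step 4. Evaluate the standard form [assuming z > -1]: now 4*log(z - 4) - 2*log(z + 1) + 4*log(z + 3) + ∫(-1/(z**2 + 9)) dz.
Step 5. Evaluate the standard form: now 4*log(z - 4) - 2*log(z + 1) + 4*log(z + 3) - atan(z/3)/3.
Answer: 4*log(z - 4) - 2*log(z + 1) + 4*log(z + 3) - atan(z/3)/3.


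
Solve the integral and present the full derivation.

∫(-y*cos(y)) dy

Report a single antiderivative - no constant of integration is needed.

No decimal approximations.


Step 1. Integrate ∫(-y*cos(y)) dy by parts with u = y, dv = (-cos(y)) dy, so v = -sin(y): now -y*sin(y) + ∫(sin(y)) dy.
Step 2. Evaluate the standard form: now -y*sin(y) - cos(y).
Answer: -y*sin(y) - cos(y).


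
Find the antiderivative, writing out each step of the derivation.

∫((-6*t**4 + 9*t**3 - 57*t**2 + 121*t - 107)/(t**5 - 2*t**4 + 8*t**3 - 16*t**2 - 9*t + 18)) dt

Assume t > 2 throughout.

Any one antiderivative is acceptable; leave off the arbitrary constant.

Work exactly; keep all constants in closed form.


Step 1. Decompose ∫((-6*t**4 + 9*t**3 - 57*t**2 + 121*t - 107)/(t**5 - 2*t**4 + 8*t**3 - 16*t**2 - 9*t + 18)) dt by partial fractions, (-6*t**4 + 9*t**3 - 57*t**2 + 121*t - 107)/(t**5 - 2*t**4 + 8*t**3 - 16*t**2 - 9*t + 18) = -4/(t**2 + 9) - 5/(t + 1) + 2/(t - 1) - 3/(t - 2): now ∫(-3/(t - 2)) dt + ∫(2/(t - 1)) dt + ∫(-5/(t + 1)) dt + ∫(-4/(t**2 + 9)) dt.
Step 2. Evaluate the standard form [assuming t > -1]: now -5*log(t + 1) + ∫(-3/(t - 2)) dt + ∫(2/(t - 1)) dt + ∫(-4/(t**2 + 9)) dt.
Step 3. Evaluate the standard form [assuming t > 2]: now -3*log(t - 2) - 5*log(t + 1) + ∫(2/(t - 1)) dt + ∫(-4/(t**2 + 9)) dt.
Step 4. Evaluate the standard form [assuming t > 1]: now -3*log(t - 2) + 2*log(t - 1) - 5*log(t + 1) + ∫(-4/(t**2 + 9)) dt.
Step 5. Evaluate the standard form: now -3*log(t - 2) + 2*log(t - 1) - 5*log(t + 1) - 4*atan(t/3)/3.
Answer: -3*log(t - 2) + 2*log(t - 1) - 5*log(t + 1) - 4*atan(t/3)/3.


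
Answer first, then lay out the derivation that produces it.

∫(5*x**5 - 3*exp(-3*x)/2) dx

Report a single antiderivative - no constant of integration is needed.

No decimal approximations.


The answer is 5*x**6/6 + exp(-3*x)/2.
Step 1. Rewrite: now ∫(5*x**5) dx + ∫(-3*exp(-3*x)/2) dx.
Step 2. Evaluate the standard form: now 5*x**6/6 + ∫(-3*exp(-3*x)/2) dx.
Step 3. Evaluate the standard form: now 5*x**6/6 + exp(-3*x)/2.
Answer: 5*x**6/6 + exp(-3*x)/2.


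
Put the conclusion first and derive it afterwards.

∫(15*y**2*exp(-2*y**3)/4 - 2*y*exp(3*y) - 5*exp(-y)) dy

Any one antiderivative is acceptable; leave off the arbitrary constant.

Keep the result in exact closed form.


The answer is -2*y*exp(3*y)/3 + 2*exp(3*y)/9 - 5*exp(-2*y**3)/8 + 5*exp(-y).
Step 1. Rewrite: now ∫(-2*y*exp(3*y)) dy + ∫(15*y**2*exp(-2*y**3)/4) dy + ∫(-5*exp(-y)) dy.
Step 2. Evaluate the standard form: now ∫(-2*y*exp(3*y)) dy + ∫(15*y**2*exp(-2*y**3)/4) dy + 5*exp(-y).
Step 3. Substitute u = y**3, turning ∫(15*y**2*exp(-2*y**3)/4) dy into ∫(5*exp(-2*u)/4) du: now ∫(-2*y*exp(3*y)) dy + ∫(5*exp(-2*u)/4) du + 5*exp(-y).
Step 4. Evaluate the standard form: now ∫(-2*y*exp(3*y)) dy + 5*exp(-y) - 5*exp(-2*u)/8.
Step 5. Substitute back u = y**3: now ∫(-2*y*exp(3*y)) dy - 5*exp(-2*y**3)/8 + 5*exp(-y).
Step 6. Integrate ∫(-2*y*exp(3*y)) dy by parts with u = y, dv = (-2*exp(3*y)) dy, so v = -2*exp(3*y)/3: now -2*y*exp(3*y)/3 + ∫(2*exp(3*y)/3) dy - 5*exp(-2*y**3)/8 + 5*exp(-y).
Step 7. Evaluate the standard form: now -2*y*exp(3*y)/3 + 2*exp(3*y)/9 - 5*exp(-2*y**3)/8 + 5*exp(-y).
Answer: -2*y*exp(3*y)/3 + 2*exp(3*y)/9 - 5*exp(-2*y**3)/8 + 5*exp(-y).


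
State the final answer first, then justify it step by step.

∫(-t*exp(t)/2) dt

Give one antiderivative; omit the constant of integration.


The answer is -t*exp(t)/2 + exp(t)/2.
Step 1. Integrate ∫(-t*exp(t)/2) dt by parts with u = t, dv = (-exp(t)/2) dt, so v = -exp(t)/2: now -t*exp(t)/2 + ∫(exp(t)/2) dt.
Step 2. Evaluate the standard form: now -t*exp(t)/2 + exp(t)/2.
Answer: -t*exp(t)/2 + exp(t)/2.


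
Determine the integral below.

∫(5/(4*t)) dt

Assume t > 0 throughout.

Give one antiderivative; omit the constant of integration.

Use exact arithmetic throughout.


Answer: 5*log(t)/4.


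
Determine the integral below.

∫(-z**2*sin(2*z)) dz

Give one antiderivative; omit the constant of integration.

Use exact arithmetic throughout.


Answer: z**2*cos(2*z)/2 - z*sin(2*z)/2 - cos(2*z)/4.


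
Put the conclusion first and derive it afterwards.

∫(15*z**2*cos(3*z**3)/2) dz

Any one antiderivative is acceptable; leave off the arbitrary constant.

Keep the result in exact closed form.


The answer is 5*sin(3*z**3)/6.
Step 1. Substitute u = z**3, turning ∫(15*z**2*cos(3*z**3)/2) dz into ∫(5*cos(3*u)/2) du: now ∫(5*cos(3*u)/2) du.
Step 2. Evaluate the standard form: now 5*sin(3*u)/6.
Step 3. Substitute back u = z**3: now 5*sin(3*z**3)/6.
Answer: 5*sin(3*z**3)/6.


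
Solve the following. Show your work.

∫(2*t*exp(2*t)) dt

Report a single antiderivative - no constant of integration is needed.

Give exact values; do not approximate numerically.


Step 1. Integrate ∫(2*t*exp(2*t)) dt by parts with u = t, dv = (2*exp(2*t)) dt, so v = exp(2*t): now t*exp(2*t) + ∫(-exp(2*t)) dt.
Step 2. Evaluate the standard form: now t*exp(2*t) - exp(2*t)/2.
Answer: t*exp(2*t) - exp(2*t)/2.


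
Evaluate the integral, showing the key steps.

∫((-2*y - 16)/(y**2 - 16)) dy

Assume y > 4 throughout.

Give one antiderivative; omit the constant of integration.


Step 1. Decompose ∫((-2*y - 16)/(y**2 - 16)) dy by partial fractions, (-2*y - 16)/(y**2 - 16) = 1/(y + 4) - 3/(y - 4): now ∫(-3/(y - 4)) dy + ∫(1/(y + 4)) dy.
Step 2. Evaluate the standard form [assuming y > 4]: now -3*log(y - 4) + ∫(1/(y + 4)) dy.
Step 3. Evaluate the standard form [assuming y > -4]: now -3*log(y - 4) + log(y + 4).
Answer: -3*log(y - 4) + log(y + 4).


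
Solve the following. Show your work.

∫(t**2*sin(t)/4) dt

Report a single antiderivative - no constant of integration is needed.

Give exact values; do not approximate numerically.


Step 1. Integrate ∫(t**2*sin(t)/4) dt by parts with u = t**2, dv = (sin(t)/4) dt, so v = -cos(t)/4: now -t**2*cos(t)/4 + ∫(t*cos(t)/2) dt.
Step 2. Integrate ∫(t*cos(t)/2) dt by parts with u = t, dv = (cos(t)/2) dt, so v = sin(t)/2: now -t**2*cos(t)/4 + t*sin(t)/2 + ∫(-sin(t)/2) dt.
Step 3. Evaluate the standard form: now -t**2*cos(t)/4 + t*sin(t)/2 + cos(t)/2.
Answer: -t**2*cos(t)/4 + t*sin(t)/2 + cos(t)/2.


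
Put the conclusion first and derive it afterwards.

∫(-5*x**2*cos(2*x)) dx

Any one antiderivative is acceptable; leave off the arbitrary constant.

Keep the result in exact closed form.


The answer is -5*x**2*sin(2*x)/2 - 5*x*cos(2*x)/2 + 5*sin(2*x)/4.
Step 1. Integrate ∫(-5*x**2*cos(2*x)) dx by parts with u = x**2, dv = (-5*cos(2*x)) dx, so v = -5*sin(2*x)/2: now -5*x**2*sin(2*x)/2 + ∫(5*x*sin(2*x)) dx.
Step 2. Integrate ∫(5*x*sin(2*x)) dx by parts with u = x, dv = (5*sin(2*x)) dx, so v = -5*cos(2*x)/2: now -5*x**2*sin(2*x)/2 - 5*x*cos(2*x)/2 + ∫(5*cos(2*x)/2) dx.
Step 3. Evaluate the standard form: now -5*x**2*sin(2*x)/2 - 5*x*cos(2*x)/2 + 5*sin(2*x)/4.
Answer: -5*x**2*sin(2*x)/2 - 5*x*cos(2*x)/2 + 5*sin(2*x)/4.


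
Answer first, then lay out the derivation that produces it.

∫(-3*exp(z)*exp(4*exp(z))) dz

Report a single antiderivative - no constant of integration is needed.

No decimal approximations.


The answer is -3*exp(4*exp(z))/4.
Step 1. Substitute u = exp(z), turning ∫(-3*exp(z)*exp(4*exp(z))) dz into ∫(-3*exp(4*u)) du: now ∫(-3*exp(4*u)) du.
Step 2. Evaluate the standard form: now -3*exp(4*u)/4.
Step 3. Substitute back u = exp(z): now -3*exp(4*exp(z))/4.
Answer: -3*exp(4*exp(z))/4.


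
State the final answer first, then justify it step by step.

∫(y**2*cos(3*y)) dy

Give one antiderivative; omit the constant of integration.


The answer is y**2*sin(3*y)/3 + 2*y*cos(3*y)/9 - 2*sin(3*y)/27.
Step 1. Integrate ∫(y**2*cos(3*y)) dy by parts with u = y**2, dv = (cos(3*y)) dy, so v = sin(3*y)/3: now y**2*sin(3*y)/3 + ∫(-2*y*sin(3*y)/3) dy.
Step 2. Integrate ∫(-2*y*sin(3*y)/3) dy by parts with u = y, dv = (-2*sin(3*y)/3) dy, so v = 2*cos(3*y)/9: now y**2*sin(3*y)/3 + 2*y*cos(3*y)/9 + ∫(-2*cos(3*y)/9) dy.
Step 3. Evaluate the standard form: now y**2*sin(3*y)/3 + 2*y*cos(3*y)/9 - 2*sin(3*y)/27.
Answer: y**2*sin(3*y)/3 + 2*y*cos(3*y)/9 - 2*sin(3*y)/27.


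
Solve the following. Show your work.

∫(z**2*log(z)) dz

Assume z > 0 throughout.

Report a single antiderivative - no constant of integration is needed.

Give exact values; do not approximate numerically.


Step 1. Integrate ∫(z**2*log(z)) dz by parts with u = log(z), dv = (z**2) dz, so v = z**3/3 [assuming z > 0]: now z**3*log(z)/3 + ∫(-z**2/3) dz.
Step 2. Evaluate the standard form: now z**3*log(z)/3 - z**3/9.
Answer: z**3*log(z)/3 - z**3/9.


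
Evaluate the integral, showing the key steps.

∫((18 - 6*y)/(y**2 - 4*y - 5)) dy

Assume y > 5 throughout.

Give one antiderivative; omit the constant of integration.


Step 1. Decompose ∫((18 - 6*y)/(y**2 - 4*y - 5)) dy by partial fractions, (18 - 6*y)/(y**2 - 4*y - 5) = -4/(y + 1) - 2/(y - 5): now ∫(-2/(y - 5)) dy + ∫(-4/(y + 1)) dy.
Step 2. Evaluate the standard form [assuming y > 5]: now -2*log(y - 5) + ∫(-4/(y + 1)) dy.
Step 3. Evaluate the standard form [assuming y > -1]: now -2*log(y - 5) - 4*log(y + 1).
Answer: -2*log(y - 5) - 4*log(y + 1).


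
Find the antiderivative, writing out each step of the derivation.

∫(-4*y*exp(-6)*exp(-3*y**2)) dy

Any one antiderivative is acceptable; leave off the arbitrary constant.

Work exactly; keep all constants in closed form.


Step 1. Substitute u = y**2 + 2, turning ∫(-4*y*exp(-6)*exp(-3*y**2)) dy into ∫(-2*exp(-3*u)) du: now ∫(-2*exp(-3*u)) du.
Step 2. Evaluate the standard form: now 2*exp(-3*u)/3.
Step 3. Substitute back u = y**2 + 2: now 2*exp(-3*y**2 - 6)/3.
Answer: 2*exp(-3*y**2 - 6)/3.


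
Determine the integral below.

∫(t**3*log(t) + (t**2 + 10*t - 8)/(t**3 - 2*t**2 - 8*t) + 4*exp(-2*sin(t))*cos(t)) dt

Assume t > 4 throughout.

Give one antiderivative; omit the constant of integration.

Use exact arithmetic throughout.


Answer: t**4*log(t)/4 - t**4/16 + log(t) + 2*log(t - 4) - 2*log(t + 2) - 2*exp(-2*sin(t)).


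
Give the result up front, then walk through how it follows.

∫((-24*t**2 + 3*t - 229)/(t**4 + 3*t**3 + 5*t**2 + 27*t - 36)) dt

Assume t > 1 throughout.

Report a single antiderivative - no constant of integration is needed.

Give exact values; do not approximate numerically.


The answer is -5*log(t - 1) + 5*log(t + 4) + atan(t/3)/3.
Step 1. Decompose ∫((-24*t**2 + 3*t - 229)/(t**4 + 3*t**3 + 5*t**2 + 27*t - 36)) dt by partial fractions, (-24*t**2 + 3*t - 229)/(t**4 + 3*t**3 + 5*t**2 + 27*t - 36) = 1/(t**2 + 9) + 5/(t + 4) - 5/(t - 1): now ∫(-5/(t - 1)) dt + ∫(5/(t + 4)) dt + ∫(1/(t**2 + 9)) dt.
Step 2. Evaluate the standard form [assuming t > 1]: now -5*log(t - 1) + ∫(5/(t + 4)) dt + ∫(1/(t**2 + 9)) dt.
Step 3. Evaluate the standard form [assuming t > -4]: now -5*log(t - 1) + 5*log(t + 4) + ∫(1/(t**2 + 9)) dt.
Step 4. Evaluate the standard form: now -5*log(t - 1) + 5*log(t + 4) + atan(t/3)/3.
Answer: -5*log(t - 1) + 5*log(t + 4) + atan(t/3)/3.


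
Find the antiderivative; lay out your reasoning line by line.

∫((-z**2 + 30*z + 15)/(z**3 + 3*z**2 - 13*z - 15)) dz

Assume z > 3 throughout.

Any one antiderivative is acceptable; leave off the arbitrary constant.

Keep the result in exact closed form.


Step 1. Decompose ∫((-z**2 + 30*z + 15)/(z**3 + 3*z**2 - 13*z - 15)) dz by partial fractions, (-z**2 + 30*z + 15)/(z**3 + 3*z**2 - 13*z - 15) = -5/(z + 5) + 1/(z + 1) + 3/(z - 3): now ∫(3/(z - 3)) dz + ∫(1/(z + 1)) dz + ∫(-5/(z + 5)) dz.
Step 2. Evaluate the standard form [assuming z > -5]: now -5*log(z + 5) + ∫(3/(z - 3)) dz + ∫(1/(z + 1)) dz.
Step 3. Evaluate the standard form [assuming z > -1]: now log(z + 1) - 5*log(z + 5) + ∫(3/(z - 3)) dz.
Step 4. Evaluate the standard form [assuming z > 3]: now 3*log(z - 3) + log(z + 1) - 5*log(z + 5).
Answer: 3*log(z - 3) + log(z + 1) - 5*log(z + 5).


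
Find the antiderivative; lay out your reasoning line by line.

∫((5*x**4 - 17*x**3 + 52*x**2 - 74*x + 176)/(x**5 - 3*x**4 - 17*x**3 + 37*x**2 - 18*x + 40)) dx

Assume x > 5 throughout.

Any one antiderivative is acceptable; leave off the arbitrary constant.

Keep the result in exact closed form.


Step 1. Decompose ∫((5*x**4 - 17*x**3 + 52*x**2 - 74*x + 176)/(x**5 - 3*x**4 - 17*x**3 + 37*x**2 - 18*x + 40)) dx by partial fractions, (5*x**4 - 17*x**3 + 52*x**2 - 74*x + 176)/(x**5 - 3*x**4 - 17*x**3 + 37*x**2 - 18*x + 40) = 3/(x**2 + 1) + 4/(x + 4) - 2/(x - 2) + 3/(x - 5): now ∫(3/(x - 5)) dx + ∫(-2/(x - 2)) dx + ∫(4/(x + 4)) dx + ∫(3/(x**2 + 1)) dx.
Step 2. Evaluate the standard form [assuming x > -4]: now 4*log(x + 4) + ∫(3/(x - 5)) dx + ∫(-2/(x - 2)) dx + ∫(3/(x**2 + 1)) dx.
Step 3. Evaluate the standard form [assuming x > 5]: now 3*log(x - 5) + 4*log(x + 4) + ∫(-2/(x - 2)) dx + ∫(3/(x**2 + 1)) dx.
Step 4. Evaluate the standard form [assuming x > 2]: now 3*log(x - 5) - 2*log(x - 2) + 4*log(x + 4) + ∫(3/(x**2 + 1)) dx.
Step 5. Evaluate the standard form: now 3*log(x - 5) - 2*log(x - 2) + 4*log(x + 4) + 3*atan(x).
Answer: 3*log(x - 5) - 2*log(x - 2) + 4*log(x + 4) + 3*atan(x).


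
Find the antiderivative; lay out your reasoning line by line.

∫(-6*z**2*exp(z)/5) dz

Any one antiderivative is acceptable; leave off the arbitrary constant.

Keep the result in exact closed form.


Step 1. Integrate ∫(-6*z**2*exp(z)/5) dz by parts with u = z**2, dv = (-6*exp(z)/5) dz, so v = -6*exp(z)/5: now -6*z**2*exp(z)/5 + ∫(12*z*exp(z)/5) dz.
Step 2. Integrate ∫(12*z*exp(z)/5) dz by parts with u = z, dv = (12*exp(z)/5) dz, so v = 12*exp(z)/5: now -6*z**2*exp(z)/5 + 12*z*exp(z)/5 + ∫(-12*exp(z)/5) dz.
Step 3. Evaluate the standard form: now -6*z**2*exp(z)/5 + 12*z*exp(z)/5 - 12*exp(z)/5.
Answer: -6*z**2*exp(z)/5 + 12*z*exp(z)/5 - 12*exp(z)/5.


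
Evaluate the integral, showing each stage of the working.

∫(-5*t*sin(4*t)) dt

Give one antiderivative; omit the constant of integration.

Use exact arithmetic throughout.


Step 1. Integrate ∫(-5*t*sin(4*t)) dt by parts with u = t, dv = (-5*sin(4*t)) dt, so v = 5*cos(4*t)/4: now 5*t*cos(4*t)/4 + ∫(-5*cos(4*t)/4) dt.
Step 2. Evaluate the standard form: now 5*t*cos(4*t)/4 - 5*sin(4*t)/16.
Answer: 5*t*cos(4*t)/4 - 5*sin(4*t)/16.


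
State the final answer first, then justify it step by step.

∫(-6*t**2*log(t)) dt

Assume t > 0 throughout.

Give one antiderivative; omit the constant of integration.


The answer is -2*t**3*log(t) + 2*t**3/3.
Step 1. Integrate ∫(-6*t**2*log(t)) dt by parts with u = log(t), dv = (-6*t**2) dt, so v = -2*t**3 [assuming t > 0]: now -2*t**3*log(t) + ∫(2*t**2) dt.
Step 2. Evaluate the standard form: now -2*t**3*log(t) + 2*t**3/3.
Answer: -2*t**3*log(t) + 2*t**3/3.


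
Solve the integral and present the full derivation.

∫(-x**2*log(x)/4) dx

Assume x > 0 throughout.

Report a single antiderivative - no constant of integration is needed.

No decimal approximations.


Step 1. Integrate ∫(-x**2*log(x)/4) dx by parts with u = log(x), dv = (-x**2/4) dx, so v = -x**3/12 [assuming x > 0]: now -x**3*log(x)/12 + ∫(x**2/12) dx.
Step 2. Evaluate the standard form: now -x**3*log(x)/12 + x**3/36.
Answer: -x**3*log(x)/12 + x**3/36.


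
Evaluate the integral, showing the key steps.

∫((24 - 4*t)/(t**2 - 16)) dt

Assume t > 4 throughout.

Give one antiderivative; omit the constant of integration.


Step 1. Decompose ∫((24 - 4*t)/(t**2 - 16)) dt by partial fractions, (24 - 4*t)/(t**2 - 16) = -5/(t + 4) + 1/(t - 4): now ∫(1/(t - 4)) dt + ∫(-5/(t + 4)) dt.
Step 2. Evaluate the standard form [assuming t > -4]: now -5*log(t + 4) + ∫(1/(t - 4)) dt.
Step 3. Evaluate the standard form [assuming t > 4]: now log(t - 4) - 5*log(t + 4).
Answer: log(t - 4) - 5*log(t + 4).


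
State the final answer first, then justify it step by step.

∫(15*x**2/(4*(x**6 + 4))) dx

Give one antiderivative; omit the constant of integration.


The answer is 5*atan(x**3/2)/8.
Step 1. Substitute u = x**3, turning ∫(15*x**2/(4*(x**6 + 4))) dx into ∫(5/(4*(u**2 + 4))) du: now ∫(5/(4*(u**2 + 4))) du.
Step 2. Evaluate the standard form: now 5*atan(u/2)/8.
Step 3. Substitute back u = x**3: now 5*atan(x**3/2)/8.
Answer: 5*atan(x**3/2)/8.


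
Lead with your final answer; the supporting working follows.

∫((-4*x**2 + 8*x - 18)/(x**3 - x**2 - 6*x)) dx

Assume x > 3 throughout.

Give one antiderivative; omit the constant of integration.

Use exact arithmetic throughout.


The answer is 3*log(x) - 2*log(x - 3) - 5*log(x + 2).
Step 1. Decompose ∫((-4*x**2 + 8*x - 18)/(x**3 - x**2 - 6*x)) dx by partial fractions, (-4*x**2 + 8*x - 18)/(x**3 - x**2 - 6*x) = -5/(x + 2) - 2/(x - 3) + 3/x: now ∫(3/x) dx + ∫(-2/(x - 3)) dx + ∫(-5/(x + 2)) dx.
Step 2. Evaluate the standard form [assuming x > -2]: now -5*log(x + 2) + ∫(3/x) dx + ∫(-2/(x - 3)) dx.
Step 3. Evaluate the standard form [assuming x > 0]: now 3*log(x) - 5*log(x + 2) + ∫(-2/(x - 3)) dx.
Step 4. Evaluate the standard form [assuming x > 3]: now 3*log(x) - 2*log(x - 3) - 5*log(x + 2).
Answer: 3*log(x) - 2*log(x - 3) - 5*log(x + 2).


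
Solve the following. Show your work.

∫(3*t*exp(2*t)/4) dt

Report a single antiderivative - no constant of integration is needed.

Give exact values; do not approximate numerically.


Step 1. Integrate ∫(3*t*exp(2*t)/4) dt by parts with u = t, dv = (3*exp(2*t)/4) dt, so v = 3*exp(2*t)/8: now 3*t*exp(2*t)/8 + ∫(-3*exp(2*t)/8) dt.
Step 2. Evaluate the standard form: now 3*t*exp(2*t)/8 - 3*exp(2*t)/16.
Answer: 3*t*exp(2*t)/8 - 3*exp(2*t)/16.


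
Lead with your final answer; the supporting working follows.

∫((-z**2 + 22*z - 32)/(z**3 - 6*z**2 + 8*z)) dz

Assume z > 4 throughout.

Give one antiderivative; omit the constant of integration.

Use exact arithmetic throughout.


The answer is -4*log(z) + 5*log(z - 4) - 2*log(z - 2).
Step 1. Decompose ∫((-z**2 + 22*z - 32)/(z**3 - 6*z**2 + 8*z)) dz by partial fractions, (-z**2 + 22*z - 32)/(z**3 - 6*z**2 + 8*z) = -2/(z - 2) + 5/(z - 4) - 4/z: now ∫(-4/z) dz + ∫(5/(z - 4)) dz + ∫(-2/(z - 2)) dz.
Step 2. Evaluate the standard form [assuming z > 2]: now -2*log(z - 2) + ∫(-4/z) dz + ∫(5/(z - 4)) dz.
Step 3. Evaluate the standard form [assuming z > 4]: now 5*log(z - 4) - 2*log(z - 2) + ∫(-4/z) dz.
Step 4. Evaluate the standard form [assuming z > 0]: now -4*log(z) + 5*log(z - 4) - 2*log(z - 2).
Answer: -4*log(z) + 5*log(z - 4) - 2*log(z - 2).


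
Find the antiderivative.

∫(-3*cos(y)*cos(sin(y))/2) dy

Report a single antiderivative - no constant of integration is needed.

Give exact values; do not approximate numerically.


Answer: -3*sin(sin(y))/2.


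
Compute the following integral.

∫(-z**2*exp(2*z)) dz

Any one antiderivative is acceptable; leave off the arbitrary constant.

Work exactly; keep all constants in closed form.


Answer: -z**2*exp(2*z)/2 + z*exp(2*z)/2 - exp(2*z)/4.


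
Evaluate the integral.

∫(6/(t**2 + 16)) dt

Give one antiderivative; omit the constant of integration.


Answer: 3*atan(t/4)/2.


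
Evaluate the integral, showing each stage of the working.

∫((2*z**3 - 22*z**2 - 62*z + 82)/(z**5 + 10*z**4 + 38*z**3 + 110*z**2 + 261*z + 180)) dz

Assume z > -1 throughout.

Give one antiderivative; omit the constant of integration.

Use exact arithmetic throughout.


Step 1. Decompose ∫((2*z**3 - 22*z**2 - 62*z + 82)/(z**5 + 10*z**4 + 38*z**3 + 110*z**2 + 261*z + 180)) dz by partial fractions, (2*z**3 - 22*z**2 - 62*z + 82)/(z**5 + 10*z**4 + 38*z**3 + 110*z**2 + 261*z + 180) = -4/(z**2 + 9) - 3/(z + 5) + 2/(z + 4) + 1/(z + 1): now ∫(1/(z + 1)) dz + ∫(2/(z + 4)) dz + ∫(-3/(z + 5)) dz + ∫(-4/(z**2 + 9)) dz.
Step 2. Evaluate the standard form [assuming z > -1]: now log(z + 1) + ∫(2/(z + 4)) dz + ∫(-3/(z + 5)) dz + ∫(-4/(z**2 + 9)) dz.
Step 3. Evaluate the standard form [assuming z > -5]: now log(z + 1) - 3*log(z + 5) + ∫(2/(z + 4)) dz + ∫(-4/(z**2 + 9)) dz.
Step 4. Evaluate the standard form [assuming z > -4]: now log(z + 1) + 2*log(z + 4) - 3*log(z + 5) + ∫(-4/(z**2 + 9)) dz.
Step 5. Evaluate the standard form: now log(z + 1) + 2*log(z + 4) - 3*log(z + 5) - 4*atan(z/3)/3.
Answer: log(z + 1) + 2*log(z + 4) - 3*log(z + 5) - 4*atan(z/3)/3.


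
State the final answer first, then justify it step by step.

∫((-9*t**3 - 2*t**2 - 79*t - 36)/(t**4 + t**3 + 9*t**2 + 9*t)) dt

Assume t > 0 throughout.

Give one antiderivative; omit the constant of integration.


The answer is -4*log(t) - 5*log(t + 1) + 2*atan(t/3)/3.
Step 1. Decompose ∫((-9*t**3 - 2*t**2 - 79*t - 36)/(t**4 + t**3 + 9*t**2 + 9*t)) dt by partial fractions, (-9*t**3 - 2*t**2 - 79*t - 36)/(t**4 + t**3 + 9*t**2 + 9*t) = 2/(t**2 + 9) - 5/(t + 1) - 4/t: now ∫(-4/t) dt + ∫(-5/(t + 1)) dt + ∫(2/(t**2 + 9)) dt.
Step 2. Evaluate the standard form [assuming t > 0]: now -4*log(t) + ∫(-5/(t + 1)) dt + ∫(2/(t**2 + 9)) dt.
Step 3. Evaluate the standard form [assuming t > -1]: now -4*log(t) - 5*log(t + 1) + ∫(2/(t**2 + 9)) dt.
Step 4. Evaluate the standard form: now -4*log(t) - 5*log(t + 1) + 2*atan(t/3)/3.
Answer: -4*log(t) - 5*log(t + 1) + 2*atan(t/3)/3.


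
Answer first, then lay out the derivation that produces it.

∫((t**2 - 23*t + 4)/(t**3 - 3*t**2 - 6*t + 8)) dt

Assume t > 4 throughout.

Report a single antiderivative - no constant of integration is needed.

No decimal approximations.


The answer is -4*log(t - 4) + 2*log(t - 1) + 3*log(t + 2).
Step 1. Decompose ∫((t**2 - 23*t + 4)/(t**3 - 3*t**2 - 6*t + 8)) dt by partial fractions, (t**2 - 23*t + 4)/(t**3 - 3*t**2 - 6*t + 8) = 3/(t + 2) + 2/(t - 1) - 4/(t - 4): now ∫(-4/(t - 4)) dt + ∫(2/(t - 1)) dt + ∫(3/(t + 2)) dt.
Step 2. Evaluate the standard form [assuming t > -2]: now 3*log(t + 2) + ∫(-4/(t - 4)) dt + ∫(2/(t - 1)) dt.
Step 3. Evaluate the standard form [assuming t > 1]: now 2*log(t - 1) + 3*log(t + 2) + ∫(-4/(t - 4)) dt.
Step 4. Evaluate the standard form [assuming t > 4]: now -4*log(t - 4) + 2*log(t - 1) + 3*log(t + 2).
Answer: -4*log(t - 4) + 2*log(t - 1) + 3*log(t + 2).


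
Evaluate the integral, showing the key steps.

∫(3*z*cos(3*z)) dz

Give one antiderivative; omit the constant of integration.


Step 1. Integrate ∫(3*z*cos(3*z)) dz by parts with u = z, dv = (3*cos(3*z)) dz, so v = sin(3*z): now z*sin(3*z) + ∫(-sin(3*z)) dz.
Step 2. Evaluate the standard form: now z*sin(3*z) + cos(3*z)/3.
Answer: z*sin(3*z) + cos(3*z)/3.


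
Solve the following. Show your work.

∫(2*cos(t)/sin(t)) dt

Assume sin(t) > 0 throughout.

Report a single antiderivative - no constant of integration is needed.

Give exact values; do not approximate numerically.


Step 1. Substitute u = sin(t), turning ∫(2*cos(t)/sin(t)) dt into ∫(2/u) du: now ∫(2/u) du.
Step 2. Evaluate the standard form [assuming u > 0]: now 2*log(u).
Step 3. Substitute back u = sin(t): now 2*log(sin(t)).
Answer: 2*log(sin(t)).


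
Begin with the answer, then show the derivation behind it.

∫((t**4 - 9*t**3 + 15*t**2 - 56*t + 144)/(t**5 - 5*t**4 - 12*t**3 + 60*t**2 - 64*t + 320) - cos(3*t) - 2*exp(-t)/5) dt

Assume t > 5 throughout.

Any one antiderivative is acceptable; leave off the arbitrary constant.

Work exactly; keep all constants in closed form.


The answer is -log(t - 5) + log(t - 4) + log(t + 4) - sin(3*t)/3 + atan(t/2)/2 + 2*exp(-t)/5.
Step 1. Rewrite: now ∫((t**4 - 9*t**3 + 15*t**2 - 56*t + 144)/(t**5 - 5*t**4 - 12*t**3 + 60*t**2 - 64*t + 320)) dt + ∫(-2*exp(-t)/5) dt + ∫(-cos(3*t)) dt.
Step 2. Evaluate the standard form: now ∫((t**4 - 9*t**3 + 15*t**2 - 56*t + 144)/(t**5 - 5*t**4 - 12*t**3 + 60*t**2 - 64*t + 320)) dt + ∫(-cos(3*t)) dt + 2*exp(-t)/5.
Step 3. Evaluate the standard form: now -sin(3*t)/3 + ∫((t**4 - 9*t**3 + 15*t**2 - 56*t + 144)/(t**5 - 5*t**4 - 12*t**3 + 60*t**2 - 64*t + 320)) dt + 2*exp(-t)/5.
Step 4. Decompose ∫((t**4 - 9*t**3 + 15*t**2 - 56*t + 144)/(t**5 - 5*t**4 - 12*t**3 + 60*t**2 - 64*t + 320)) dt by partial fractions, (t**4 - 9*t**3 + 15*t**2 - 56*t + 144)/(t**5 - 5*t**4 - 12*t**3 + 60*t**2 - 64*t + 320) = 1/(t**2 + 4) + 1/(t + 4) + 1/(t - 4) - 1/(t - 5): now -sin(3*t)/3 + ∫(-1/(t - 5)) dt + ∫(1/(t - 4)) dt + ∫(1/(t + 4)) dt + ∫(1/(t**2 + 4)) dt + 2*exp(-t)/5.
Step 5. Evaluate the standard form [assuming t > 5]: now -log(t - 5) - sin(3*t)/3 + ∫(1/(t - 4)) dt + ∫(1/(t + 4)) dt + ∫(1/(t**2 + 4)) dt + 2*exp(-t)/5.
Step 6. Evaluate the standard form [assuming t > -4]: now -log(t - 5) + log(t + 4) - sin(3*t)/3 + ∫(1/(t - 4)) dt + ∫(1/(t**2 + 4)) dt + 2*exp(-t)/5.
Step 7. Evaluate the standard form [assuming t > 4]: now -log(t - 5) + log(t - 4) + log(t + 4) - sin(3*t)/3 + ∫(1/(t**2 + 4)) dt + 2*exp(-t)/5.
Step 8. Evaluate the standard form: now -log(t - 5) + log(t - 4) + log(t + 4) - sin(3*t)/3 + atan(t/2)/2 + 2*exp(-t)/5.
Answer: -log(t - 5) + log(t - 4) + log(t + 4) - sin(3*t)/3 + atan(t/2)/2 + 2*exp(-t)/5.


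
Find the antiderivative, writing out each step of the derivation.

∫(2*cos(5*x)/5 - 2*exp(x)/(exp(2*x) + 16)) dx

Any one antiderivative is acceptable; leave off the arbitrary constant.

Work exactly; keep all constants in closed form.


Step 1. Rewrite: now ∫(-2*exp(x)/(exp(2*x) + 16)) dx + ∫(2*cos(5*x)/5) dx.
Step 2. Evaluate the standard form: now 2*sin(5*x)/25 + ∫(-2*exp(x)/(exp(2*x) + 16)) dx.
Step 3. Substitute u = exp(x), turning ∫(-2*exp(x)/(exp(2*x) + 16)) dx into ∫(-2/(u**2 + 16)) du: now 2*sin(5*x)/25 + ∫(-2/(u**2 + 16)) du.
Step 4. Evaluate the standard form: now 2*sin(5*x)/25 - atan(u/4)/2.
Step 5. Substitute back u = exp(x): now 2*sin(5*x)/25 - atan(exp(x)/4)/2.
Answer: 2*sin(5*x)/25 - atan(exp(x)/4)/2.


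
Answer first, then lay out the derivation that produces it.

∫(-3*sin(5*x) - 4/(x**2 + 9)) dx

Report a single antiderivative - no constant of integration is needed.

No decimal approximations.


The answer is 3*cos(5*x)/5 - 4*atan(x/3)/3.
Step 1. Rewrite: now ∫(-4/(x**2 + 9)) dx + ∫(-3*sin(5*x)) dx.
Step 2. Evaluate the standard form: now -4*atan(x/3)/3 + ∫(-3*sin(5*x)) dx.
Step 3. Evaluate the standard form: now 3*cos(5*x)/5 - 4*atan(x/3)/3.
Answer: 3*cos(5*x)/5 - 4*atan(x/3)/3.


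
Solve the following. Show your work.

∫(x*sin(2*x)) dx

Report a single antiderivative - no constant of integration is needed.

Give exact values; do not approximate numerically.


Step 1. Integrate ∫(x*sin(2*x)) dx by parts with u = x, dv = (sin(2*x)) dx, so v = -cos(2*x)/2: now -x*cos(2*x)/2 + ∫(cos(2*x)/2) dx.
Step 2. Evaluate the standard form: now -x*cos(2*x)/2 + sin(2*x)/4.
Answer: -x*cos(2*x)/2 + sin(2*x)/4.


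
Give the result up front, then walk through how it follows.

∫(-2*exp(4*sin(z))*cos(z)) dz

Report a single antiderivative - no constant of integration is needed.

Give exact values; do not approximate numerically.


The answer is -exp(4*sin(z))/2.
Step 1. Substitute u = sin(z), turning ∫(-2*exp(4*sin(z))*cos(z)) dz into ∫(-2*exp(4*u)) du: now ∫(-2*exp(4*u)) du.
Step 2. Evaluate the standard form: now -exp(4*u)/2.
Step 3. Substitute back u = sin(z): now -exp(4*sin(z))/2.
Answer: -exp(4*sin(z))/2.


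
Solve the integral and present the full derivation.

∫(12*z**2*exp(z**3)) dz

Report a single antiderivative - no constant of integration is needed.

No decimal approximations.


Step 1. Substitute u = z**3, turning ∫(12*z**2*exp(z**3)) dz into ∫(4*exp(u)) du: now ∫(4*exp(u)) du.
Step 2. Evaluate the standard form: now 4*exp(u).
Step 3. Substitute back u = z**3: now 4*exp(z**3).
Answer: 4*exp(z**3).


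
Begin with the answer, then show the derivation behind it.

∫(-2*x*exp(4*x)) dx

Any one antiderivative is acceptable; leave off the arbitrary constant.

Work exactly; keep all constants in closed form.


The answer is -x*exp(4*x)/2 + exp(4*x)/8.
Step 1. Integrate ∫(-2*x*exp(4*x)) dx by parts with u = x, dv = (-2*exp(4*x)) dx, so v = -exp(4*x)/2: now -x*exp(4*x)/2 + ∫(exp(4*x)/2) dx.
Step 2. Evaluate the standard form: now -x*exp(4*x)/2 + exp(4*x)/8.
Answer: -x*exp(4*x)/2 + exp(4*x)/8.


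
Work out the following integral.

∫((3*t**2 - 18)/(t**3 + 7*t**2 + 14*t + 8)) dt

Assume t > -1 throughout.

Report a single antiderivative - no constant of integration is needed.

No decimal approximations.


Answer: -5*log(t + 1) + 3*log(t + 2) + 5*log(t + 4).


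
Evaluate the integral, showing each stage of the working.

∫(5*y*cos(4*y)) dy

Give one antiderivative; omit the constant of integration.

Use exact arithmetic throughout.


Step 1. Integrate ∫(5*y*cos(4*y)) dy by parts with u = y, dv = (5*cos(4*y)) dy, so v = 5*sin(4*y)/4: now 5*y*sin(4*y)/4 + ∫(-5*sin(4*y)/4) dy.
Step 2. Evaluate the standard form: now 5*y*sin(4*y)/4 + 5*cos(4*y)/16.
Answer: 5*y*sin(4*y)/4 + 5*cos(4*y)/16.


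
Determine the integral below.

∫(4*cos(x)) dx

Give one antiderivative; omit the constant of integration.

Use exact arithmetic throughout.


Answer: 4*sin(x).


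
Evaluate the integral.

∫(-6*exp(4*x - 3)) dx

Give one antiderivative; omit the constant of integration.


Answer: -3*exp(4*x - 3)/2.


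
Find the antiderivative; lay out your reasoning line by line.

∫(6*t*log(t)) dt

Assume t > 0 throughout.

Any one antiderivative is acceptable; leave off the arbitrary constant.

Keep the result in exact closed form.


Step 1. Integrate ∫(6*t*log(t)) dt by parts with u = log(t), dv = (6*t) dt, so v = 3*t**2 [assuming t > 0]: now 3*t**2*log(t) + ∫(-3*t) dt.
Step 2. Evaluate the standard form: now 3*t**2*log(t) - 3*t**2/2.
Answer: 3*t**2*log(t) - 3*t**2/2.


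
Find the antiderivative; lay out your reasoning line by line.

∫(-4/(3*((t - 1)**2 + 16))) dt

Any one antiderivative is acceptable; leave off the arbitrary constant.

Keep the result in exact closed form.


Step 1. Substitute u = t - 1, turning ∫(-4/(3*((t - 1)**2 + 16))) dt into ∫(-4/(3*(u**2 + 16))) du: now ∫(-4/(3*(u**2 + 16))) du.
Step 2. Evaluate the standard form: now -atan(u/4)/3.
Step 3. Substitute back u = t - 1: now -atan(t/4 - 1/4)/3.
Answer: -atan(t/4 - 1/4)/3.


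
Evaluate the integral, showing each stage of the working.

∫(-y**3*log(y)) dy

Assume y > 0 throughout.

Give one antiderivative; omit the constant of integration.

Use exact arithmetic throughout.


Step 1. Integrate ∫(-y**3*log(y)) dy by parts with u = log(y), dv = (-y**3) dy, so v = -y**4/4 [assuming y > 0]: now -y**4*log(y)/4 + ∫(y**3/4) dy.
Step 2. Evaluate the standard form: now -y**4*log(y)/4 + y**4/16.
Answer: -y**4*log(y)/4 + y**4/16.


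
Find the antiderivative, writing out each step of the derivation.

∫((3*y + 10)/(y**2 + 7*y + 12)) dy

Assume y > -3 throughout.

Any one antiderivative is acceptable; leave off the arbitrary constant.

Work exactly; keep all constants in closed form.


Step 1. Decompose ∫((3*y + 10)/(y**2 + 7*y + 12)) dy by partial fractions, (3*y + 10)/(y**2 + 7*y + 12) = 2/(y + 4) + 1/(y + 3): now ∫(1/(y + 3)) dy + ∫(2/(y + 4)) dy.
Step 2. Evaluate the standard form [assuming y > -4]: now 2*log(y + 4) + ∫(1/(y + 3)) dy.
Step 3. Evaluate the standard form [assuming y > -3]: now log(y + 3) + 2*log(y + 4).
Answer: log(y + 3) + 2*log(y + 4).


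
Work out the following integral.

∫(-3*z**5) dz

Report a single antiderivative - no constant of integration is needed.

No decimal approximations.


Answer: -z**6/2.


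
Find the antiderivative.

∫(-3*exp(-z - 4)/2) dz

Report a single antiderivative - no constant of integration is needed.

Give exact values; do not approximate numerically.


Answer: 3*exp(-z - 4)/2.
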